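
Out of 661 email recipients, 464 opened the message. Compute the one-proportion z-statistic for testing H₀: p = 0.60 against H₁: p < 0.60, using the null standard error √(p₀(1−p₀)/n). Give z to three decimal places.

The sample proportion is 464/661 = 0.70197.
Under H₀, SE = √(p₀(1−p₀)/n) = √(0.60·0.40/661) = √0.000363086 = 0.019055.
z = (p̂ − p₀)/SE = (0.70197 − 0.60)/0.019055 = 5.351.

z = 5.351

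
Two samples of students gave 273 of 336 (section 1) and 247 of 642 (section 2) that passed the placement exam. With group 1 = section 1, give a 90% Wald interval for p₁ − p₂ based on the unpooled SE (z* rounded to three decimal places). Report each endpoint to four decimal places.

p̂₁ = 273/336 = 0.81250, p̂₂ = 247/642 = 0.38474; p̂₁ − p̂₂ = 0.42776.
Unpooled SE = √(p̂₁(1−p̂₁)/n₁ + p̂₂(1−p̂₂)/n₂) = √(0.000453404 + 0.000368713) = 0.028673.
For 90% confidence, z* = 1.645. Margin of error = 0.04717.
Interval: 0.42776 ± 0.04717 → (0.3806, 0.4749).

(0.3806, 0.4749)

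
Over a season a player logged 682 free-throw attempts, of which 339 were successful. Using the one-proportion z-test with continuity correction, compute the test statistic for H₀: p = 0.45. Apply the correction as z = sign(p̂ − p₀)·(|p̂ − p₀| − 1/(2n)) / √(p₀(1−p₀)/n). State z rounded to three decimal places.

z = 2.432

With x = 339 successes in n = 682, p̂ = 0.49707. p̂ − p₀ = 0.047067.
1/(2n) = 0.000733.
Corrected numerator: |0.047067| − 0.000733 = 0.046334.
SE₀ = √(0.45·0.55/682) = 0.019050.
z = +0.046334/0.019050 = 2.432.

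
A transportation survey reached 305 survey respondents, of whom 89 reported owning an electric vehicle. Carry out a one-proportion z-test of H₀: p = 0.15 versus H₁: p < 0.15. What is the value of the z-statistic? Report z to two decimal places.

z = 6.94

Sample proportion p̂ = 89/305 = 0.29180.
Null standard error: √(0.15·0.85/305) = √0.000418033 = 0.020446.
Test statistic: z = 0.14180/0.020446 = 6.94.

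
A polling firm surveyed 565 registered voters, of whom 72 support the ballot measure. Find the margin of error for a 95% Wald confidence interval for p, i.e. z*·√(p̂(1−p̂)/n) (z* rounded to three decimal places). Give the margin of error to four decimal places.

With x = 72 successes in n = 565, p̂ = 0.12743.
SE(p̂) = √(0.12743·0.87257/565) = 0.014029.
z* = 1.960 at the 95% level.
ME = 1.960·0.014029 = 0.0275.

ME = 0.0275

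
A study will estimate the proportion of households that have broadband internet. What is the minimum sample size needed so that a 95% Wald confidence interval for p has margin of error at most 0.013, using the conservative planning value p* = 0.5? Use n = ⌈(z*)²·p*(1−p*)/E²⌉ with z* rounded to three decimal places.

z* = 1.960 at the 95% level.
p*(1−p*) = 0.2500.
(z*)²·p*(1−p*)/E² = 3.841600·0.2500/0.000169 = 5682.840.
⌈5682.840⌉ = 5683.

n = 5683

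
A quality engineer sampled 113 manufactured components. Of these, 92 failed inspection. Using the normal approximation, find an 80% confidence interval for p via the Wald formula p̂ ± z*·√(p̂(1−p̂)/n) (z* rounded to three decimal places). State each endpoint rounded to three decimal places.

The sample proportion is 92/113 = 0.81416.
Standard error of p̂: √(0.151304/113) = √0.001338973 = 0.036592.
The 80% critical value is z* = 1.282.
Margin = 1.282·0.036592 = 0.04691.
So the interval runs from 0.767 to 0.861.

(0.767, 0.861)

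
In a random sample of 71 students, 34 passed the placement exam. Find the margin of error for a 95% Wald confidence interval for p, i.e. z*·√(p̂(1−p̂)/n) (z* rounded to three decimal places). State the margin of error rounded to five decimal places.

ME = 0.11620

p̂ = 34/71 = 0.47887.
Standard error of p̂: √(0.249554/71) = √0.003514840 = 0.059286.
The 95% critical value is z* = 1.960.
ME = 1.960·0.059286 = 0.11620.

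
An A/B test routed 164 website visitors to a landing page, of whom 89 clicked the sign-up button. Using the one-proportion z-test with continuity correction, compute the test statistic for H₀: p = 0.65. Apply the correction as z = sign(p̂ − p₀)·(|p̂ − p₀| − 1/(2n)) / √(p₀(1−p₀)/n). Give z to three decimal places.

Sample proportion p̂ = 89/164 = 0.54268. p̂ − p₀ = -0.107317.
1/(2n) = 0.003049.
Corrected numerator: |-0.107317| − 0.003049 = 0.104268.
SE₀ = √(0.65·0.35/164) = 0.037245.
z = −0.104268/0.037245 = -2.800.

z = -2.800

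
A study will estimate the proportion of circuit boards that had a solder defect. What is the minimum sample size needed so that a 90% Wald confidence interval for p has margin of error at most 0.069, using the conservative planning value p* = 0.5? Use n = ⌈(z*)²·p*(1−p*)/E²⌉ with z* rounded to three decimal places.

n = 143

For 90% confidence, z* = 1.645.
p*(1−p*) = 0.2500.
Required n before rounding: 2.706025 × 0.2500 / 0.069² = 142.093.
⌈142.093⌉ = 143.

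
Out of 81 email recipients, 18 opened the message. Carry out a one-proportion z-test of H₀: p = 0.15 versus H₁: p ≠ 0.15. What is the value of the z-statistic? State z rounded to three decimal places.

z = 1.820

Sample proportion p̂ = 18/81 = 0.22222.
SE₀ = √(0.15·0.85/81) = 0.039675.
z = (0.22222 − 0.15)/0.039675 = 0.07222/0.039675 = 1.820.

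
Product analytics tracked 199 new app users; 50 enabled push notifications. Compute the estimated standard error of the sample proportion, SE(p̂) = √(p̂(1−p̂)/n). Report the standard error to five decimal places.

SE = 0.03075

The sample proportion is 50/199 = 0.25126.
p̂(1−p̂) = 0.188128.
Dividing by n and taking the root: √0.000945367 = 0.03075.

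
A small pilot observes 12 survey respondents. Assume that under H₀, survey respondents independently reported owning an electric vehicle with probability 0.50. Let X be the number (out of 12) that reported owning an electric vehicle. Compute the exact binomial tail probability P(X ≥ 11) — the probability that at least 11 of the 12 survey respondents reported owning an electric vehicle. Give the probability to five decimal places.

X is binomial with n = 12 and p = 0.50.
P(X ≥ 11) = C(12,11)·0.50^11·0.50^1 + C(12,12)·0.50^12·0.50^0.
= 0.002930 + 0.000244 = 0.00317.

P = 0.00317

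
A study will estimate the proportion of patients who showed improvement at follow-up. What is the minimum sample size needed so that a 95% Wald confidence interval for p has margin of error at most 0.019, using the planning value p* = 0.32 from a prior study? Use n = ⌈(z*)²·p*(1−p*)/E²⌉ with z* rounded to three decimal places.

The 95% critical value is z* = 1.960.
p*(1−p*) = 0.2176.
Required n before rounding: 3.841600 × 0.2176 / 0.019² = 2315.602.
⌈2315.602⌉ = 2316.

n = 2316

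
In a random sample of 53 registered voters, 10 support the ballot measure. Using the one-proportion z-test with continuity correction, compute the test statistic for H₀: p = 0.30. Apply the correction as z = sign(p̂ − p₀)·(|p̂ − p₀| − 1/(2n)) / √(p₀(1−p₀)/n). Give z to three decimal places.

Sample proportion p̂ = 10/53 = 0.18868. p̂ − p₀ = -0.111321.
Continuity correction 1/(2n) = 1/106 = 0.009434.
Corrected numerator: |-0.111321| − 0.009434 = 0.101887.
Null standard error: √(0.30·0.70/53) = √0.003962264 = 0.062947.
z = −0.101887/0.062947 = -1.619.

z = -1.619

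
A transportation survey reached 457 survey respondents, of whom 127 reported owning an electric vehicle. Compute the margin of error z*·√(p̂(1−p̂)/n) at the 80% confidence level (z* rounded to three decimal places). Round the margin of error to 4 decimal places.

ME = 0.0269

p̂ = 127/457 = 0.27790.
Standard error of p̂: √(0.200671/457) = √0.000439106 = 0.020955.
z* = 1.282 at the 80% level.
ME = 1.282·0.020955 = 0.0269.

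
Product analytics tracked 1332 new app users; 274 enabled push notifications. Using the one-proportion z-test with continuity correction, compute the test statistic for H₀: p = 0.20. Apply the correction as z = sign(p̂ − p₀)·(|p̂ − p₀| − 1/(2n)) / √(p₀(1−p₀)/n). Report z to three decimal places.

p̂ = 274/1332 = 0.20571. p̂ − p₀ = 0.005706.
1/(2n) = 0.000375.
Corrected numerator: |0.005706| − 0.000375 = 0.005331.
Null standard error: √(0.20·0.80/1332) = √0.000120120 = 0.010960.
z = (+)0.005331/0.010960 = 0.486.

z = 0.486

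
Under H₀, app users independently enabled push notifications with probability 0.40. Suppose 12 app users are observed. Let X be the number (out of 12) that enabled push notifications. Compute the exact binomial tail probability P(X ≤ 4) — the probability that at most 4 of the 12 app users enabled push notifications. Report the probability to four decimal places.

P = 0.4382

X ~ Binomial(n=12, p=0.40).
P(X ≤ 4) = Σ_{j=0}^{4} C(12,j)·0.40^j·0.60^{12−j}.
= 0.002177 + 0.017414 + 0.063852 + 0.141894 + 0.212841 = 0.4382.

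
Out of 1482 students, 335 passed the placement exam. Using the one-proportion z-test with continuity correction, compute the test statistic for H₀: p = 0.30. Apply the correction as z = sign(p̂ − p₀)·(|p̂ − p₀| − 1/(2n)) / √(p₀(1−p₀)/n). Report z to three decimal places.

z = -6.184

Sample proportion p̂ = 335/1482 = 0.22605. p̂ − p₀ = -0.073954.
Continuity correction 1/(2n) = 1/2964 = 0.000337.
Corrected numerator: |-0.073954| − 0.000337 = 0.073617.
Under H₀, SE = √(p₀(1−p₀)/n) = √(0.30·0.70/1482) = √0.000141700 = 0.011904.
z = −0.073617/0.011904 = -6.184.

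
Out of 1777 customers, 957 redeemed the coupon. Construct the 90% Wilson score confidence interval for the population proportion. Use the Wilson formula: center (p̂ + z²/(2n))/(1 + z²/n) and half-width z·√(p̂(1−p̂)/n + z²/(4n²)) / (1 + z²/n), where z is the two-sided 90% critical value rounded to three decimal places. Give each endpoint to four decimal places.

Here p̂ = 957/1777 = 0.53855 and z = 1.645 (z² = 2.706025).
1 + z²/n = 1.001523.
Adjusted center: (0.53855 + z²/(2n))/1.001523 = 0.53849.
Radicand: p̂(1−p̂)/n + z²/(4n²) = 0.000139850 + 0.000000214 = 0.000140064.
Half-width = z·√(radicand)/denom = 1.645·0.011835/1.001523 = 0.01944.
So the interval runs from 0.5191 to 0.5579.

(0.5191, 0.5579)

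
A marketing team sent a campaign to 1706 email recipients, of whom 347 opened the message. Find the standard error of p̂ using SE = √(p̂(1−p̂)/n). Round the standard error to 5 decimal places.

The sample proportion is 347/1706 = 0.20340.
p̂(1−p̂) = 0.20340·0.79660 = 0.162028.
SE = √(0.162028/1706) = 0.00975.

SE = 0.00975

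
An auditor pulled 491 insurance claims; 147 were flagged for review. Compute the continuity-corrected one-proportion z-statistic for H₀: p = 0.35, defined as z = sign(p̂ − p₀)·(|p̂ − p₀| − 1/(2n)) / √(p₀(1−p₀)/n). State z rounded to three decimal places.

p̂ = 147/491 = 0.29939. p̂ − p₀ = -0.050611.
Continuity correction 1/(2n) = 1/982 = 0.001018.
Corrected numerator: |-0.050611| − 0.001018 = 0.049593.
Under H₀, SE = √(p₀(1−p₀)/n) = √(0.35·0.65/491) = √0.000463340 = 0.021525.
z = (−)0.049593/0.021525 = -2.304.

z = -2.304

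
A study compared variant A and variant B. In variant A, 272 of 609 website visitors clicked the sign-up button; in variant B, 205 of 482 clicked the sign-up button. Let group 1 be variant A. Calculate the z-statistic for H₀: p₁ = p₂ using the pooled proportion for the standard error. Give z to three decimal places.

z = 0.705

Sample proportions: p̂₁ = 272/609 = 0.44663 and p̂₂ = 205/482 = 0.42531.
Pooling: p̂ = 477/1091 = 0.43721.
Pooled SE = √[0.2460579·0.00371672] ≈ 0.030241.
z = 0.02132/0.030241 = 0.705.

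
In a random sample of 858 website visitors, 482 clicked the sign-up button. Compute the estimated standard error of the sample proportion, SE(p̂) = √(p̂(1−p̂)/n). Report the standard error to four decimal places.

SE = 0.0169

Sample proportion p̂ = 482/858 = 0.56177.
p̂(1−p̂) = 0.56177·0.43823 = 0.246184.
SE = √(0.246184/858) = √0.000286928 = 0.0169.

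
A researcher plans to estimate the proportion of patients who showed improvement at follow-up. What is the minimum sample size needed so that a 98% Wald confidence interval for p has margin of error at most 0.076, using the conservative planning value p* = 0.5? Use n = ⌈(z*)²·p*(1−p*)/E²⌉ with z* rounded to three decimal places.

n = 235

For 98% confidence, z* = 2.326.
p*(1−p*) = 0.50·0.50 = 0.2500.
Required n before rounding: 5.410276 × 0.2500 / 0.076² = 234.171.
⌈234.171⌉ = 235.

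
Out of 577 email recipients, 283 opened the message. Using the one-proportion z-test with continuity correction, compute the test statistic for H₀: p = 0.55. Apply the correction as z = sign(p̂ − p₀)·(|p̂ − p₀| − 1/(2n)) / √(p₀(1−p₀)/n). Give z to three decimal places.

z = -2.833

Sample proportion p̂ = 283/577 = 0.49047. p̂ − p₀ = -0.059532.
1/(2n) = 0.000867.
Corrected numerator: |-0.059532| − 0.000867 = 0.058665.
Under H₀, SE = √(p₀(1−p₀)/n) = √(0.55·0.45/577) = √0.000428943 = 0.020711.
z = (−)0.058665/0.020711 = -2.833.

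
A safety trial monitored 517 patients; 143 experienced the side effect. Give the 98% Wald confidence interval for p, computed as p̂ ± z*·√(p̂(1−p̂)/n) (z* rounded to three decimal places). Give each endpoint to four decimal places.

Sample proportion p̂ = 143/517 = 0.27660.
SE = √(p̂(1−p̂)/n) = √(0.200091/517) = 0.019673.
For 98% confidence, z* = 2.326.
Margin of error: 2.326 × 0.019673 = 0.04576.
Interval: 0.27660 ± 0.04576 → (0.2308, 0.3224).

(0.2308, 0.3224)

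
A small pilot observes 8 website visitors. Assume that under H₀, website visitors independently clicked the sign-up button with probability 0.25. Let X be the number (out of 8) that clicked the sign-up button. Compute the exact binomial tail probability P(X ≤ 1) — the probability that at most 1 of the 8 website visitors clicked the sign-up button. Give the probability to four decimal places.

X is binomial with n = 8 and p = 0.25.
P(X ≤ 1) = C(8,0)·0.25^0·0.75^8 + C(8,1)·0.25^1·0.75^7.
= 0.100113 + 0.266968 = 0.3671.

P = 0.3671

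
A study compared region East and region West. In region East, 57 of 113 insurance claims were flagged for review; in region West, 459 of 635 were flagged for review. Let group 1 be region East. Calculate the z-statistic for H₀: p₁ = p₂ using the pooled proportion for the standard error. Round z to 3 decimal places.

Sample proportions: p̂₁ = 57/113 = 0.50442 and p̂₂ = 459/635 = 0.72283.
Pooled p̂ = (57+459)/(113+635) = 516/748 = 0.68984.
SE = √[p̂(1−p̂)(1/n₁+1/n₂)] = √[0.68984·0.31016·(1/113+1/635)] ≈ 0.047227.
z = -0.21841/0.047227 = -4.625.

z = -4.625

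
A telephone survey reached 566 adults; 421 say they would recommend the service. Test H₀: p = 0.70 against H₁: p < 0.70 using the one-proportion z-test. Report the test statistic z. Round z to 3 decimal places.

With x = 421 successes in n = 566, p̂ = 0.74382.
SE₀ = √(0.70·0.30/566) = 0.019262.
z = (0.74382 − 0.70)/0.019262 = 0.04382/0.019262 = 2.275.

z = 2.275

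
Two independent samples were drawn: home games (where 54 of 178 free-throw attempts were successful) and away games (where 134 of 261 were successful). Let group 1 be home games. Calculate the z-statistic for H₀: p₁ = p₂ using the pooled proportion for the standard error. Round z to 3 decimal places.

z = -4.367

Sample proportions: p̂₁ = 54/178 = 0.30337 and p̂₂ = 134/261 = 0.51341.
Pooled p̂ = (54+134)/(178+261) = 188/439 = 0.42825.
Pooled SE = √[0.2448514·0.00944940] ≈ 0.048101.
z = (p̂₁ − p̂₂)/SE = (0.30337 − 0.51341)/0.048101 = -0.21004/0.048101 = -4.367.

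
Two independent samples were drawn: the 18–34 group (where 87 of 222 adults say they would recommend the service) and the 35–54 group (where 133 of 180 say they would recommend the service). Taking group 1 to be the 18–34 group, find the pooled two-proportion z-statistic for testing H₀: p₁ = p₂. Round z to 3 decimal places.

z = -6.950

Sample proportions: p̂₁ = 87/222 = 0.39189 and p̂₂ = 133/180 = 0.73889.
Pooling: p̂ = 220/402 = 0.54726.
SE = √[p̂(1−p̂)(1/n₁+1/n₂)] = √[0.54726·0.45274·(1/222+1/180)] ≈ 0.049925.
z = -0.34700/0.049925 = -6.950.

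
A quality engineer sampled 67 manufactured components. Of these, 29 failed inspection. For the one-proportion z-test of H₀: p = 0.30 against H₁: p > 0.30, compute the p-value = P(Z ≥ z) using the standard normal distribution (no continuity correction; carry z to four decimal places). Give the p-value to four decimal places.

Sample proportion p̂ = 29/67 = 0.43284.
Null standard error: √(0.30·0.70/67) = √0.003134328 = 0.055985.
Test statistic (full precision, shown to 4 dp): z = (29/67 − 0.30)/SE₀ ≈ 2.3727.
p-value = P(Z ≥ z) with z = 2.3727 → 0.0088.

p-value = 0.0088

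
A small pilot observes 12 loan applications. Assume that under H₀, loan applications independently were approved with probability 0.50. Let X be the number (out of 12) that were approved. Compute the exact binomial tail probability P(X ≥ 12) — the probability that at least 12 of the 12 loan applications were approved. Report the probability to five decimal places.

P = 0.00024

X is binomial with n = 12 and p = 0.50.
P(X ≥ 12) = C(12,12)·0.50^12·0.50^0.
= 0.000244 = 0.00024.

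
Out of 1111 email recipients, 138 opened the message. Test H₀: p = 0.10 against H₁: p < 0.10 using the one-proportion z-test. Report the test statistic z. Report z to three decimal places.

p̂ = 138/1111 = 0.12421.
Under H₀, SE = √(p₀(1−p₀)/n) = √(0.10·0.90/1111) = √0.000081008 = 0.009000.
Test statistic: z = 0.02421/0.009000 = 2.690.

z = 2.690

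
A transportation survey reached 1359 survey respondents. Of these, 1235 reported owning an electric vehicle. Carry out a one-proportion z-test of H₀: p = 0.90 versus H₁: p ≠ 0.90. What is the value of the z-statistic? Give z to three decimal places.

The sample proportion is 1235/1359 = 0.90876.
Null standard error: √(0.90·0.10/1359) = √0.000066225 = 0.008138.
z = (p̂ − p₀)/SE = (0.90876 − 0.90)/0.008138 = 1.076.

z = 1.076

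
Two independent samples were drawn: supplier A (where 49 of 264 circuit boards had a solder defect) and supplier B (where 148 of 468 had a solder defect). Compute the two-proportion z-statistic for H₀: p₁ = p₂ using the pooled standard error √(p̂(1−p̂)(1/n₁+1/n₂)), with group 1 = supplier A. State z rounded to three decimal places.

z = -3.827

Sample proportions: p̂₁ = 49/264 = 0.18561 and p̂₂ = 148/468 = 0.31624.
Pooled p̂ = (49+148)/(264+468) = 197/732 = 0.26913.
SE = √[p̂(1−p̂)(1/n₁+1/n₂)] = √[0.26913·0.73087·(1/264+1/468)] ≈ 0.034137.
z = -0.13063/0.034137 = -3.827.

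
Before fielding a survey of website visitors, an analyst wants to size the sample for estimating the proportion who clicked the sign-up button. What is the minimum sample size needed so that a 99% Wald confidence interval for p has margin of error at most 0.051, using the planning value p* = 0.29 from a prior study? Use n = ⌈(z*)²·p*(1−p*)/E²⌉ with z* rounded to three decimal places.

n = 526

z* = 2.576 at the 99% level.
p*(1−p*) = 0.2059.
(z*)²·p*(1−p*)/E² = 6.635776·0.2059/0.002601 = 525.300.
Rounding up, n = 526.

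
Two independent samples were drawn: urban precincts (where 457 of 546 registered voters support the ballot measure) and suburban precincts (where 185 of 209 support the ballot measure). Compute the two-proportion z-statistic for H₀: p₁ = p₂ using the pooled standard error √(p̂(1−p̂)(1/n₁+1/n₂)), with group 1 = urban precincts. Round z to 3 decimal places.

z = -1.660

Sample proportions: p̂₁ = 457/546 = 0.83700 and p̂₂ = 185/209 = 0.88517.
Pooled p̂ = (457+185)/(546+209) = 642/755 = 0.85033.
SE = √[p̂(1−p̂)(1/n₁+1/n₂)] = √[0.85033·0.14967·(1/546+1/209)] ≈ 0.029018.
z = (p̂₁ − p̂₂)/SE = (0.83700 − 0.88517)/0.029018 = -0.04817/0.029018 = -1.660.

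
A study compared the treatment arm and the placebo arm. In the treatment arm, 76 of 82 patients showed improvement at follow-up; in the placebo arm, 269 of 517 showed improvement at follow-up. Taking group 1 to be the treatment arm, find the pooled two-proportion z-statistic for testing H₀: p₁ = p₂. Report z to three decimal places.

p̂₁ = 76/82 = 0.92683, p̂₂ = 269/517 = 0.52031.
Pooling: p̂ = 345/599 = 0.57596.
SE = √[p̂(1−p̂)(1/n₁+1/n₂)] = √[0.57596·0.42404·(1/82+1/517)] ≈ 0.058744.
z = 0.40652/0.058744 = 6.920.

z = 6.920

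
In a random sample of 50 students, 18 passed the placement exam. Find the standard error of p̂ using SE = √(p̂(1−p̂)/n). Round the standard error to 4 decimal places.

Sample proportion p̂ = 18/50 = 0.36000.
p̂(1−p̂) = 0.230400.
Dividing by n and taking the root: √0.004608000 = 0.0679.

SE = 0.0679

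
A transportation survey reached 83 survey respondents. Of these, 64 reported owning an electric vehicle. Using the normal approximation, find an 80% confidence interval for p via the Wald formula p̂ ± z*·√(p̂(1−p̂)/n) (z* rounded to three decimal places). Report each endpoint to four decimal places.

With x = 64 successes in n = 83, p̂ = 0.77108.
Standard error of p̂: √(0.176513/83) = √0.002126666 = 0.046116.
The 80% critical value is z* = 1.282.
Margin of error: 1.282 × 0.046116 = 0.05912.
Interval: 0.77108 ± 0.05912 → (0.7120, 0.8302).

(0.7120, 0.8302)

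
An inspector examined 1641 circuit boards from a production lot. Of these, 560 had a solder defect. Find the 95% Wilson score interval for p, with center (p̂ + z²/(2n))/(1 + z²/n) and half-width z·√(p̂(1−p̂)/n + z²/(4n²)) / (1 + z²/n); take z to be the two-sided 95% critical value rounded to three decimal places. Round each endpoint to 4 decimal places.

(0.3187, 0.3645)

Here p̂ = 560/1641 = 0.34126 and z = 1.960 (z² = 3.841600).
1 + z²/n = 1.002341.
Center = (0.34126 + 0.001171)/1.002341 = 0.34163.
Radicand: p̂(1−p̂)/n + z²/(4n²) = 0.000136990 + 0.000000357 = 0.000137347.
Half-width = z·√(radicand)/denom = 1.960·0.011719/1.002341 = 0.02292.
Interval: 0.34163 ± 0.02292 → (0.3187, 0.3645).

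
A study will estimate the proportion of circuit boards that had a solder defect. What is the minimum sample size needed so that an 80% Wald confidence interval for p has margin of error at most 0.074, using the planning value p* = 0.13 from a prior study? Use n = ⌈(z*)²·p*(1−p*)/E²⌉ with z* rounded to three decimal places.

For 80% confidence, z* = 1.282.
p*(1−p*) = 0.13·0.87 = 0.1131.
(z*)²·p*(1−p*)/E² = 1.643524·0.1131/0.005476 = 33.945.
⌈33.945⌉ = 34.

n = 34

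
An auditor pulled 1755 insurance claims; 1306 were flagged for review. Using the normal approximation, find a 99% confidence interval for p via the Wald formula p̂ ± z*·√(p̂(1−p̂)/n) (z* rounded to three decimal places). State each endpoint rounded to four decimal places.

(0.7173, 0.7710)

With x = 1306 successes in n = 1755, p̂ = 0.74416.
SE(p̂) = √(0.74416·0.25584/1755) = 0.010415.
The 99% critical value is z* = 2.576.
Margin of error: 2.576 × 0.010415 = 0.02683.
So the interval runs from 0.7173 to 0.7710.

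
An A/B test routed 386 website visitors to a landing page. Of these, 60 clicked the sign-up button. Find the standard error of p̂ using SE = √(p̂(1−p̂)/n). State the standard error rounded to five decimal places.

SE = 0.01844

Sample proportion p̂ = 60/386 = 0.15544.
p̂(1−p̂) = 0.131278.
Dividing by n and taking the root: √0.000340098 = 0.01844.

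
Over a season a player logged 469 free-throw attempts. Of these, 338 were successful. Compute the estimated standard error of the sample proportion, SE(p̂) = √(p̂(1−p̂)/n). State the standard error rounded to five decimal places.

Sample proportion p̂ = 338/469 = 0.72068.
p̂(1−p̂) = 0.201300.
SE = √(0.201300/469) = √0.000429211 = 0.02072.

SE = 0.02072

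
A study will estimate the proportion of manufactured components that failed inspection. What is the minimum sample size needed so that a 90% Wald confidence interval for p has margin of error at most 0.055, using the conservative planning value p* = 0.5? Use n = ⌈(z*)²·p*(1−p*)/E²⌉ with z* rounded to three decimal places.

z* = 1.645 at the 90% level.
p*(1−p*) = 0.2500.
Required n before rounding: 2.706025 × 0.2500 / 0.055² = 223.638.
Rounding up, n = 224.

n = 224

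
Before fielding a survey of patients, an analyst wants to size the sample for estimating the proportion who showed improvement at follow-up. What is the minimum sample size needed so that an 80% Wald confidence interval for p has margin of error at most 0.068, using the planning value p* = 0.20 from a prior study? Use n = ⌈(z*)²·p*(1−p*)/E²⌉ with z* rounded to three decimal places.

The 80% critical value is z* = 1.282.
p*(1−p*) = 0.20·0.80 = 0.1600.
Required n before rounding: 1.643524 × 0.1600 / 0.068² = 56.869.
⌈56.869⌉ = 57.

n = 57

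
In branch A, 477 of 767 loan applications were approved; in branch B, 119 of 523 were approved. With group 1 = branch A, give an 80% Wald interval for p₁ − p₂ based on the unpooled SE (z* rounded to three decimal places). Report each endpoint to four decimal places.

p̂₁ = 0.62190, p̂₂ = 0.22753, so the observed difference is 0.39437.
SE = √(0.000306570 + 0.000336065) = √0.000642635 = 0.025350.
For 80% confidence, z* = 1.282. Margin of error = 0.03250.
Interval: 0.39437 ± 0.03250 → (0.3619, 0.4269).

(0.3619, 0.4269)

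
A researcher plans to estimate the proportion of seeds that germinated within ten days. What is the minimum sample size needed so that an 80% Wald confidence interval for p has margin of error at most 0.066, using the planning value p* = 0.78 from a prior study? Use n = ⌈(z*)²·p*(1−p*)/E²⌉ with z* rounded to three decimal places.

n = 65

For 80% confidence, z* = 1.282.
p*(1−p*) = 0.1716.
(z*)²·p*(1−p*)/E² = 1.643524·0.1716/0.004356 = 64.745.
Rounding up, n = 65.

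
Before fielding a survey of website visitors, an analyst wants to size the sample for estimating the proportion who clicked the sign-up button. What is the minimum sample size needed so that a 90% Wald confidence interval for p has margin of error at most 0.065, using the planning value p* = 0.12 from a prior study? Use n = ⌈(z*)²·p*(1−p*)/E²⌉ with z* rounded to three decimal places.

n = 68

The 90% critical value is z* = 1.645.
p*(1−p*) = 0.1056.
(z*)²·p*(1−p*)/E² = 2.706025·0.1056/0.004225 = 67.635.
Rounding up, n = 68.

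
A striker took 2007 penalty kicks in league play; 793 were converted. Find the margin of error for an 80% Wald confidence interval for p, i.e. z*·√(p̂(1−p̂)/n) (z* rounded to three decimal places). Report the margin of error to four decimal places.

ME = 0.0140

Sample proportion p̂ = 793/2007 = 0.39512.
SE(p̂) = √(0.39512·0.60488/2007) = 0.010913.
For 80% confidence, z* = 1.282.
Margin of error = z*·SE = 1.282 × 0.010913 = 0.0140.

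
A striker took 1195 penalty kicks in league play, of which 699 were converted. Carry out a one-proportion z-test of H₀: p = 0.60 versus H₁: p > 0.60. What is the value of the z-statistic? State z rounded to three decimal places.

z = -1.063

Sample proportion p̂ = 699/1195 = 0.58494.
Under H₀, SE = √(p₀(1−p₀)/n) = √(0.60·0.40/1195) = √0.000200837 = 0.014172.
Test statistic: z = -0.01506/0.014172 = -1.063.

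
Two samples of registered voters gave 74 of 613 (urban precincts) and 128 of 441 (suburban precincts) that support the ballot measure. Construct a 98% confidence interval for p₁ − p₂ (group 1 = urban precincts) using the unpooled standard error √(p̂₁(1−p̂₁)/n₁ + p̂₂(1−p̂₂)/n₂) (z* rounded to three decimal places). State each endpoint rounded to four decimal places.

(-0.2284, -0.1107)

p̂₁ = 74/613 = 0.12072, p̂₂ = 128/441 = 0.29025; p̂₁ − p̂₂ = -0.16953.
SE = √(0.000173157 + 0.000467131) = √0.000640288 = 0.025304.
z* = 2.326 at the 98% level. Margin = 2.326·0.025304 = 0.05886.
Interval: -0.16953 ± 0.05886 → (-0.2284, -0.1107).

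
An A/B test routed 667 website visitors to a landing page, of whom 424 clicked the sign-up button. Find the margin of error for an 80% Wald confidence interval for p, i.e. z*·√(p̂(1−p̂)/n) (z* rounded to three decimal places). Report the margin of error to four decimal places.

ME = 0.0239

Sample proportion p̂ = 424/667 = 0.63568.
SE(p̂) = √(0.63568·0.36432/667) = 0.018634.
The 80% critical value is z* = 1.282.
So ME = 0.0239.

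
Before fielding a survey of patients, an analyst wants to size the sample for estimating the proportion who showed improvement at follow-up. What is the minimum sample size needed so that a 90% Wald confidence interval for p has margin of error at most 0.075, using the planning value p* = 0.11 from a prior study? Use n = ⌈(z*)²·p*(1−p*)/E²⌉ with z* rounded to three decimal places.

The 90% critical value is z* = 1.645.
p*(1−p*) = 0.11·0.89 = 0.0979.
Required n before rounding: 2.706025 × 0.0979 / 0.075² = 47.097.
⌈47.097⌉ = 48.

n = 48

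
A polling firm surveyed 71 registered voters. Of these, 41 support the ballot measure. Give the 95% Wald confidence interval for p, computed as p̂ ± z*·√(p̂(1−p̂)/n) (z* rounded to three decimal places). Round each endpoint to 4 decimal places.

The sample proportion is 41/71 = 0.57746.
Standard error of p̂: √(0.243999/71) = √0.003436609 = 0.058623.
For 95% confidence, z* = 1.960.
Margin of error: 1.960 × 0.058623 = 0.11490.
CI: 0.57746 ± 0.11490 = (0.4626, 0.6924).

(0.4626, 0.6924)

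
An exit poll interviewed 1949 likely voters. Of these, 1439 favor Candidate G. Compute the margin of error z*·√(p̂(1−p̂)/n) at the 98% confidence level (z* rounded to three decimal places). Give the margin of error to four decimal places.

The sample proportion is 1439/1949 = 0.73833.
Standard error of p̂: √(0.193200/1949) = √0.000099128 = 0.009956.
For 98% confidence, z* = 2.326.
ME = 2.326·0.009956 = 0.0232.

ME = 0.0232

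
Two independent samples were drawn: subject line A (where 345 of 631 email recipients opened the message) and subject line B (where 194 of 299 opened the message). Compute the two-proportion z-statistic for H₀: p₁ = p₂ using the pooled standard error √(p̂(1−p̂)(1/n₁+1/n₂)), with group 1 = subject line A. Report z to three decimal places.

z = -2.945

p̂₁ = 345/631 = 0.54675, p̂₂ = 194/299 = 0.64883.
Pooling: p̂ = 539/930 = 0.57957.
SE = √[p̂(1−p̂)(1/n₁+1/n₂)] = √[0.57957·0.42043·(1/631+1/299)] ≈ 0.034657.
z = (p̂₁ − p̂₂)/SE = (0.54675 − 0.64883)/0.034657 = -0.10208/0.034657 = -2.945.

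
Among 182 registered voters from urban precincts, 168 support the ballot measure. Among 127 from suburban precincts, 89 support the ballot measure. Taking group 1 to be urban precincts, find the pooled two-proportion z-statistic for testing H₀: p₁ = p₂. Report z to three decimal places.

p̂₁ = 168/182 = 0.92308, p̂₂ = 89/127 = 0.70079.
Pooling: p̂ = 257/309 = 0.83172.
SE = √[p̂(1−p̂)(1/n₁+1/n₂)] = √[0.83172·0.16828·(1/182+1/127)] ≈ 0.043257.
z = (p̂₁ − p̂₂)/SE = (0.92308 − 0.70079)/0.043257 = 0.22229/0.043257 = 5.139.

z = 5.139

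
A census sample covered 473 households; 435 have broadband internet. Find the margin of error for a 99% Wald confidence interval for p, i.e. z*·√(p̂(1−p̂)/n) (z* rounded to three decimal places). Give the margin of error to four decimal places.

Sample proportion p̂ = 435/473 = 0.91966.
SE = √(p̂(1−p̂)/n) = √(0.073884/473) = 0.012498.
For 99% confidence, z* = 2.576.
ME = 2.576·0.012498 = 0.0322.

ME = 0.0322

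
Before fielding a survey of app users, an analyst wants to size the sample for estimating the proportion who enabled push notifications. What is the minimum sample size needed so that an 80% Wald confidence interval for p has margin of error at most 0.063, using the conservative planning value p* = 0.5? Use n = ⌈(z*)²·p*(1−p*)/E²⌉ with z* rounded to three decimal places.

z* = 1.282 at the 80% level.
p*(1−p*) = 0.2500.
(z*)²·p*(1−p*)/E² = 1.643524·0.2500/0.003969 = 103.523.
Rounding up, n = 104.

n = 104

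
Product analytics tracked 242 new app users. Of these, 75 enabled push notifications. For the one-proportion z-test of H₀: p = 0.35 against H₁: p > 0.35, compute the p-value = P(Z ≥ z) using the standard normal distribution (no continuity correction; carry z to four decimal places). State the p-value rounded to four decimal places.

p-value = 0.9044

Sample proportion p̂ = 75/242 = 0.30992.
Under H₀, SE = √(p₀(1−p₀)/n) = √(0.35·0.65/242) = √0.000940083 = 0.030661.
Test statistic (full precision, shown to 4 dp): z = (75/242 − 0.35)/SE₀ ≈ -1.3073.
From the standard normal, P(Z ≥ z) = 0.9044.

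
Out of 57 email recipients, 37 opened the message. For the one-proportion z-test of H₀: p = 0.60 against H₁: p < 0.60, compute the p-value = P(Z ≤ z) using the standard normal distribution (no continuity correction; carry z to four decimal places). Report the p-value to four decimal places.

p-value = 0.7755

p̂ = 37/57 = 0.64912.
SE₀ = √(0.60·0.40/57) = 0.064889.
Test statistic (full precision, shown to 4 dp): z = (37/57 − 0.60)/SE₀ ≈ 0.7570.
From the standard normal, P(Z ≤ z) = 0.7755.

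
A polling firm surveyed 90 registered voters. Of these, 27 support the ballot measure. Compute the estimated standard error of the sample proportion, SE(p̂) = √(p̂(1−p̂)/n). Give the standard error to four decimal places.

SE = 0.0483

p̂ = 27/90 = 0.30000.
p̂(1−p̂) = 0.30000·0.70000 = 0.210000.
Dividing by n and taking the root: √0.002333333 = 0.0483.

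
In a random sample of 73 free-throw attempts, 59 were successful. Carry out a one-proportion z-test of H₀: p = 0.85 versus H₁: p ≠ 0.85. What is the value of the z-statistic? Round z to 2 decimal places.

With x = 59 successes in n = 73, p̂ = 0.80822.
Null standard error: √(0.85·0.15/73) = √0.001746575 = 0.041792.
z = (0.80822 − 0.85)/0.041792 = -0.04178/0.041792 = -1.00.

z = -1.00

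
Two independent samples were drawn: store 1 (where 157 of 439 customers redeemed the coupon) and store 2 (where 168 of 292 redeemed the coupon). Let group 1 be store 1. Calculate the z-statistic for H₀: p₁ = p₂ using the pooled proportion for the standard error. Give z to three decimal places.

z = -5.802

p̂₁ = 157/439 = 0.35763, p̂₂ = 168/292 = 0.57534.
Pooled p̂ = (157+168)/(439+292) = 325/731 = 0.44460.
Pooled SE = √[0.2469304·0.00570256] ≈ 0.037525.
z = -0.21771/0.037525 = -5.802.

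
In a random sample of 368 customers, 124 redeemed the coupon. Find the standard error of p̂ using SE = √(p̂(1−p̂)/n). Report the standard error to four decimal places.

SE = 0.0246

Sample proportion p̂ = 124/368 = 0.33696.
p̂(1−p̂) = 0.223418.
Dividing by n and taking the root: √0.000607114 = 0.0246.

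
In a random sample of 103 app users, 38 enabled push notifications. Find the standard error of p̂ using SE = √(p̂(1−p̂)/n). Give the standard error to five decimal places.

Sample proportion p̂ = 38/103 = 0.36893.
p̂(1−p̂) = 0.36893·0.63107 = 0.232821.
SE = √(0.232821/103) = 0.04754.

SE = 0.04754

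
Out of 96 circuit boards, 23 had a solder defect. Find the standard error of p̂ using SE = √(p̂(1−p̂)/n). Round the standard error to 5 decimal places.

With x = 23 successes in n = 96, p̂ = 0.23958.
p̂(1−p̂) = 0.23958·0.76042 = 0.182181.
Dividing by n and taking the root: √0.001897719 = 0.04356.

SE = 0.04356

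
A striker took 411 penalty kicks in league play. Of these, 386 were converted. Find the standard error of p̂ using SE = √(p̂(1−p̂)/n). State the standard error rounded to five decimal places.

SE = 0.01179

p̂ = 386/411 = 0.93917.
p̂(1−p̂) = 0.93917·0.06083 = 0.057130.
SE = √(0.057130/411) = 0.01179.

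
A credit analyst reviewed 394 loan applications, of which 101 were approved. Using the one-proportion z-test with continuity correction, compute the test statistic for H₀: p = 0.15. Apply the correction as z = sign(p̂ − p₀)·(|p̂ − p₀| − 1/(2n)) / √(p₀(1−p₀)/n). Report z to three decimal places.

With x = 101 successes in n = 394, p̂ = 0.25635. p̂ − p₀ = 0.106345.
Continuity correction 1/(2n) = 1/788 = 0.001269.
Corrected numerator: |0.106345| − 0.001269 = 0.105076.
Under H₀, SE = √(p₀(1−p₀)/n) = √(0.15·0.85/394) = √0.000323604 = 0.017989.
z = +0.105076/0.017989 = 5.841.

z = 5.841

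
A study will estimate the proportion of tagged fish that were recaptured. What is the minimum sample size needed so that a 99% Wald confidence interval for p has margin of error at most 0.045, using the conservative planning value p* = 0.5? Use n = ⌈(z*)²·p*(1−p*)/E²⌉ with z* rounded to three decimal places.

n = 820

The 99% critical value is z* = 2.576.
p*(1−p*) = 0.50·0.50 = 0.2500.
Required n before rounding: 6.635776 × 0.2500 / 0.045² = 819.232.
⌈819.232⌉ = 820.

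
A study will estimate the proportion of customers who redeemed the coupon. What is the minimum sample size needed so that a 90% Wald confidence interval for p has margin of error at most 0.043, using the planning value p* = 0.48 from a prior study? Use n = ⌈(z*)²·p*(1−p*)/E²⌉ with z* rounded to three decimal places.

n = 366

The 90% critical value is z* = 1.645.
p*(1−p*) = 0.2496.
(z*)²·p*(1−p*)/E² = 2.706025·0.2496/0.001849 = 365.291.
⌈365.291⌉ = 366.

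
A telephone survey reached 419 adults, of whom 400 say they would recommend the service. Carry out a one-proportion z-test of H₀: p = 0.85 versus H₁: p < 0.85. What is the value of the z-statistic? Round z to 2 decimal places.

With x = 400 successes in n = 419, p̂ = 0.95465.
Null standard error: √(0.85·0.15/419) = √0.000304296 = 0.017444.
Test statistic: z = 0.10465/0.017444 = 6.00.

z = 6.00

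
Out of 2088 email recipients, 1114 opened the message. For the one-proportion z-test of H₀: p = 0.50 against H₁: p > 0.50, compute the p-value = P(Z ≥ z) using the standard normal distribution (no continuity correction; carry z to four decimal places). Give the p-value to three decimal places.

p̂ = 1114/2088 = 0.53352.
SE₀ = √(0.50·0.50/2088) = 0.010942.
z = (p̂ − p₀)/SE = (1114/2088 − 0.50)/0.010942 ≈ 3.0638.
From the standard normal, P(Z ≥ z) = 0.001.

p-value = 0.001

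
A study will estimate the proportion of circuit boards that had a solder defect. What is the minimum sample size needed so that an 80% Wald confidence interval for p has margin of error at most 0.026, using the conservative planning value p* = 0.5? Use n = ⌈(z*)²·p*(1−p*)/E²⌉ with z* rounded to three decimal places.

n = 608

For 80% confidence, z* = 1.282.
p*(1−p*) = 0.50·0.50 = 0.2500.
(z*)²·p*(1−p*)/E² = 1.643524·0.2500/0.000676 = 607.812.
Rounding up, n = 608.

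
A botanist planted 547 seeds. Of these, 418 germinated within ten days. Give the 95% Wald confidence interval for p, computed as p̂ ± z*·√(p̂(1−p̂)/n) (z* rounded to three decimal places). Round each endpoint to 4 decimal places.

(0.7286, 0.7997)

Sample proportion p̂ = 418/547 = 0.76417.
SE = √(p̂(1−p̂)/n) = √(0.180215/547) = 0.018151.
For 95% confidence, z* = 1.960.
Margin of error: 1.960 × 0.018151 = 0.03558.
CI: 0.76417 ± 0.03558 = (0.7286, 0.7997).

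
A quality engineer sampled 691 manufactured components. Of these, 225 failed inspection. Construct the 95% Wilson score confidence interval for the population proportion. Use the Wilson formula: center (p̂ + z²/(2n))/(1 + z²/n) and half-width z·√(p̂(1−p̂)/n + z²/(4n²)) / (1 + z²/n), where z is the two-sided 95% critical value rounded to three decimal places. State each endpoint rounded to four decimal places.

(0.2917, 0.3614)

Here p̂ = 225/691 = 0.32562 and z = 1.960 (z² = 3.841600).
1 + z²/n = 1.005559.
Center = (0.32562 + 0.002780)/1.005559 = 0.32658.
Radicand: p̂(1−p̂)/n + z²/(4n²) = 0.000317786 + 0.000002011 = 0.000319797.
Half-width = z·√(radicand)/denom = 1.960·0.017883/1.005559 = 0.03486.
Interval: 0.32658 ± 0.03486 → (0.2917, 0.3614).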